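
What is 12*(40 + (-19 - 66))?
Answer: -540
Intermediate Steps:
12*(40 + (-19 - 66)) = 12*(40 - 85) = 12*(-45) = -540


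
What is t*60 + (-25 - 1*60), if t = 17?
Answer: 935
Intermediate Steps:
t*60 + (-25 - 1*60) = 17*60 + (-25 - 1*60) = 1020 + (-25 - 60) = 1020 - 85 = 935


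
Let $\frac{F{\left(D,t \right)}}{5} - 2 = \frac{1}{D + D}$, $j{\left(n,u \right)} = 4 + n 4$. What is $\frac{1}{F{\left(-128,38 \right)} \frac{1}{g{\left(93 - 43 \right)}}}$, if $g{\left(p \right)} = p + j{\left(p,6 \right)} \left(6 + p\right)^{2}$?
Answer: $\frac{163787264}{2555} \approx 64105.0$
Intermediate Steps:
$j{\left(n,u \right)} = 4 + 4 n$
$F{\left(D,t \right)} = 10 + \frac{5}{2 D}$ ($F{\left(D,t \right)} = 10 + \frac{5}{D + D} = 10 + \frac{5}{2 D}$)
$g{\left(p \right)} = p + \left(6 + p\right)^{2} \left(4 + 4 p\right)$ ($g{\left(p \right)} = p + \left(4 + 4 p\right) \left(6 + p\right)^{2} = p + \left(6 + p\right)^{2} \left(4 + 4 p\right)$)
$\frac{1}{F{\left(-128,38 \right)} \frac{1}{g{\left(93 - 43 \right)}}} = \frac{1}{\left(10 + \frac{5}{2 \left(-128\right)}\right) \frac{1}{\left(93 - 43\right) + 4 \left(6 + \left(93 - 43\right)\right)^{2} \left(1 + \left(93 - 43\right)\right)}} = \frac{1}{\left(10 + \frac{5}{2} \left(- \frac{1}{128}\right)\right) \frac{1}{50 + 4 \left(6 + 50\right)^{2} \left(1 + 50\right)}} = \frac{1}{\left(10 - \frac{5}{256}\right) \frac{1}{50 + 4 \cdot 56^{2} \cdot 51}} = \frac{1}{\frac{2555}{256} \frac{1}{50 + 4 \cdot 3136 \cdot 51}} = \frac{1}{\frac{2555}{256} \frac{1}{50 + 639744}} = \frac{1}{\frac{2555}{256} \cdot \frac{1}{639794}} = \frac{1}{\frac{2555}{163787264}} = \frac{163787264}{2555}$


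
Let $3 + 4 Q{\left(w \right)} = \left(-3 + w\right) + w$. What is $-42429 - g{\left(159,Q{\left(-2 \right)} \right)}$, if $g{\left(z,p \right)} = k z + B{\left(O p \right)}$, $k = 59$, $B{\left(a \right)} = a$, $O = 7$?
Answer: $- \frac{103585}{2} \approx -51793.0$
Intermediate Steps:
$Q{\left(w \right)} = - \frac{3}{2} + \frac{w}{2}$ ($Q{\left(w \right)} = - \frac{3}{4} + \frac{\left(-3 + w\right) + w}{4} = - \frac{3}{4} + \frac{-3 + 2 w}{4} = - \frac{3}{4} + \left(- \frac{3}{4} + \frac{w}{2}\right) = - \frac{3}{2} + \frac{w}{2}$)
$g{\left(z,p \right)} = 7 p + 59 z$ ($g{\left(z,p \right)} = 59 z + 7 p = 7 p + 59 z$)
$-42429 - g{\left(159,Q{\left(-2 \right)} \right)} = -42429 - \left(7 \left(- \frac{3}{2} + \frac{1}{2} \left(-2\right)\right) + 59 \cdot 159\right) = -42429 - \left(7 \left(- \frac{3}{2} - 1\right) + 9381\right) = -42429 - \left(7 \left(- \frac{5}{2}\right) + 9381\right) = -42429 - \left(- \frac{35}{2} + 9381\right) = -42429 - \frac{18727}{2} = - \frac{103585}{2}$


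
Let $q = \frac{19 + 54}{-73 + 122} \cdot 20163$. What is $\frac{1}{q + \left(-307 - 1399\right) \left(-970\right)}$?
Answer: $\frac{49}{82558079} \approx 5.9352 \cdot 10^{-7}$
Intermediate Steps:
$q = \frac{1471899}{49}$ ($q = \frac{73}{49} \cdot 20163 = \frac{1471899}{49} \approx 30039.0$)
$\frac{1}{q + \left(-307 - 1399\right) \left(-970\right)} = \frac{1}{\frac{1471899}{49} + \left(-307 - 1399\right) \left(-970\right)} = \frac{1}{\frac{1471899}{49} - -1654820} = \frac{1}{\frac{1471899}{49} + 1654820} = \frac{1}{\frac{82558079}{49}} = \frac{49}{82558079}$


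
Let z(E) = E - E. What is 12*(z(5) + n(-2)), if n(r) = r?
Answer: -24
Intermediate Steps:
z(E) = 0
12*(z(5) + n(-2)) = 12*(0 - 2) = 12*(-2) = -24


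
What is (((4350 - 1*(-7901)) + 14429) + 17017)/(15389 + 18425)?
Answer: 43697/33814 ≈ 1.2923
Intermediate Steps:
(((4350 - 1*(-7901)) + 14429) + 17017)/(15389 + 18425) = (((4350 + 7901) + 14429) + 17017)/33814 = ((12251 + 14429) + 17017)*(1/33814) = (26680 + 17017)*(1/33814) = 43697*(1/33814) = 43697/33814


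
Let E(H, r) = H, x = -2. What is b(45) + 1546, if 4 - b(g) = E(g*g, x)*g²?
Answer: -4099075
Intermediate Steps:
b(g) = 4 - g⁴ (b(g) = 4 - g*g*g² = 4 - g²*g² = 4 - g⁴)
b(45) + 1546 = (4 - 1*45⁴) + 1546 = (4 - 1*4100625) + 1546 = (4 - 4100625) + 1546 = -4100621 + 1546 = -4099075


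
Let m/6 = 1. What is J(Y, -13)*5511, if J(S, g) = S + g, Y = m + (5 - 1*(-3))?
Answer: 5511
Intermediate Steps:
m = 6 (m = 6*1 = 6)
Y = 14 (Y = 6 + (5 - 1*(-3)) = 6 + (5 + 3) = 6 + 8 = 14)
J(Y, -13)*5511 = (14 - 13)*5511 = 1*5511 = 5511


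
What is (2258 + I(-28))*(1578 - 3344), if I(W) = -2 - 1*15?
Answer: -3957606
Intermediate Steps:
I(W) = -17 (I(W) = -2 - 15 = -17)
(2258 + I(-28))*(1578 - 3344) = (2258 - 17)*(1578 - 3344) = 2241*(-1766) = -3957606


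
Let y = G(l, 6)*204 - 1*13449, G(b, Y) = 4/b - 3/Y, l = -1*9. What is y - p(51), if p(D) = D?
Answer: -41078/3 ≈ -13693.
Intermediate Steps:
l = -9
G(b, Y) = -3/Y + 4/b
y = -40925/3 (y = (-3/6 + 4/(-9))*204 - 1*13449 = (-3*⅙ + 4*(-⅑))*204 - 13449 = (-½ - 4/9)*204 - 13449 = -17/18*204 - 13449 = -578/3 - 13449 = -40925/3 ≈ -13642.)
y - p(51) = -40925/3 - 1*51 = -40925/3 - 51 = -41078/3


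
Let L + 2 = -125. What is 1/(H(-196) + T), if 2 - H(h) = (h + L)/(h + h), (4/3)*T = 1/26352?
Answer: 1721664/2024761 ≈ 0.85030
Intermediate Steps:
L = -127 (L = -2 - 125 = -127)
T = 1/35136 (T = (3/4)/26352 = (3/4)*(1/26352) = 1/35136 ≈ 2.8461e-5)
H(h) = 2 - (-127 + h)/(2*h) (H(h) = 2 - (h - 127)/(h + h) = 2 - (-127 + h)/(2*h))
1/(H(-196) + T) = 1/((1/2)*(127 + 3*(-196))/(-196) + 1/35136) = 1/((1/2)*(-1/196)*(127 - 588) + 1/35136) = 1/((1/2)*(-1/196)*(-461) + 1/35136) = 1/(461/392 + 1/35136) = 1/(2024761/1721664) = 1721664/2024761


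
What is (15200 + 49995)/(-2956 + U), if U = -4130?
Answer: -65195/7086 ≈ -9.2005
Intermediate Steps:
(15200 + 49995)/(-2956 + U) = (15200 + 49995)/(-2956 - 4130) = 65195/(-7086) = 65195*(-1/7086) = -65195/7086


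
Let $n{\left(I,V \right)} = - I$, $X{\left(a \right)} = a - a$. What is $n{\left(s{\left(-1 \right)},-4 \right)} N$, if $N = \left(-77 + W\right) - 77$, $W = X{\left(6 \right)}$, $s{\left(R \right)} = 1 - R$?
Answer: $308$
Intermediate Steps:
$X{\left(a \right)} = 0$
$W = 0$
$N = -154$ ($N = \left(-77 + 0\right) - 77 = -77 - 77 = -154$)
$n{\left(s{\left(-1 \right)},-4 \right)} N = - (1 - -1) \left(-154\right) = - (1 + 1) \left(-154\right) = \left(-1\right) 2 \left(-154\right) = \left(-2\right) \left(-154\right) = 308$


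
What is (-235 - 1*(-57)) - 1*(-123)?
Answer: -55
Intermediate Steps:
(-235 - 1*(-57)) - 1*(-123) = (-235 + 57) + 123 = -178 + 123 = -55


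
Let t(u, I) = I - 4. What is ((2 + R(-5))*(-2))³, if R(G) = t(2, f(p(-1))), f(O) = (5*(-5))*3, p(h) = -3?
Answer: 3652264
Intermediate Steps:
f(O) = -75 (f(O) = -25*3 = -75)
t(u, I) = -4 + I
R(G) = -79 (R(G) = -4 - 75 = -79)
((2 + R(-5))*(-2))³ = ((2 - 79)*(-2))³ = (-77*(-2))³ = 154³ = 3652264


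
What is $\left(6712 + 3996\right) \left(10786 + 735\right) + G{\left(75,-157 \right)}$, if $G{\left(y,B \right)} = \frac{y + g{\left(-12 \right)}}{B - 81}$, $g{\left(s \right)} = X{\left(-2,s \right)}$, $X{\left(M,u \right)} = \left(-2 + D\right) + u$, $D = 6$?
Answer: $\frac{29361314517}{238} \approx 1.2337 \cdot 10^{8}$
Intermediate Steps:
$X{\left(M,u \right)} = 4 + u$ ($X{\left(M,u \right)} = \left(-2 + 6\right) + u = 4 + u$)
$g{\left(s \right)} = 4 + s$
$G{\left(y,B \right)} = \frac{-8 + y}{-81 + B}$ ($G{\left(y,B \right)} = \frac{y + \left(4 - 12\right)}{B - 81} = \frac{y - 8}{-81 + B} = \frac{-8 + y}{-81 + B}$)
$\left(6712 + 3996\right) \left(10786 + 735\right) + G{\left(75,-157 \right)} = \left(6712 + 3996\right) \left(10786 + 735\right) + \frac{-8 + 75}{-81 - 157} = 10708 \cdot 11521 + \frac{1}{-238} \cdot 67 = 123366868 - \frac{67}{238} = \frac{29361314517}{238}$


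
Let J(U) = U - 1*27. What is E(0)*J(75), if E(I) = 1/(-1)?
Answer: -48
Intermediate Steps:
J(U) = -27 + U (J(U) = U - 27 = -27 + U)
E(I) = -1
E(0)*J(75) = -(-27 + 75) = -1*48 = -48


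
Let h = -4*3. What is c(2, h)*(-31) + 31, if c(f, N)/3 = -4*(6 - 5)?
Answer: 403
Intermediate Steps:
h = -12
c(f, N) = -12 (c(f, N) = 3*(-4*(6 - 5)) = 3*(-4*1) = 3*(-4) = -12)
c(2, h)*(-31) + 31 = -12*(-31) + 31 = 372 + 31 = 403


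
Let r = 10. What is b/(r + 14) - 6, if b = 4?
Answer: -35/6 ≈ -5.8333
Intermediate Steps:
b/(r + 14) - 6 = 4/(10 + 14) - 6 = 4/24 - 6 = (1/24)*4 - 6 = ⅙ - 6 = -35/6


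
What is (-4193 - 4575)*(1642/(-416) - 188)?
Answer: 21878900/13 ≈ 1.6830e+6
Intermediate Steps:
(-4193 - 4575)*(1642/(-416) - 188) = -8768*(1642*(-1/416) - 188) = -8768*(-821/208 - 188) = -8768*(-39925/208) = 21878900/13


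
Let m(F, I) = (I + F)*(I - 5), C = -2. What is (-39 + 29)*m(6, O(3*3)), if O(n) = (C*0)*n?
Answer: 300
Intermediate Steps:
O(n) = 0 (O(n) = (-2*0)*n = 0*n = 0)
m(F, I) = (-5 + I)*(F + I) (m(F, I) = (F + I)*(-5 + I) = (-5 + I)*(F + I))
(-39 + 29)*m(6, O(3*3)) = (-39 + 29)*(0² - 5*6 - 5*0 + 6*0) = -10*(0 - 30 + 0 + 0) = -10*(-30) = 300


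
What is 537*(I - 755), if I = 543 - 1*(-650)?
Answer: 235206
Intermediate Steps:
I = 1193 (I = 543 + 650 = 1193)
537*(I - 755) = 537*(1193 - 755) = 537*438 = 235206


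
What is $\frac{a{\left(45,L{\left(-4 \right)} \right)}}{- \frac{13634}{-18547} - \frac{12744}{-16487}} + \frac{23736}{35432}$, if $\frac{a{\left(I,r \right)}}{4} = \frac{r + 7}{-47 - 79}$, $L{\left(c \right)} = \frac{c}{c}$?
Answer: $\frac{44137416025}{88011208971} \approx 0.5015$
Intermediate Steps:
$L{\left(c \right)} = 1$
$a{\left(I,r \right)} = - \frac{2}{9} - \frac{2 r}{63}$ ($a{\left(I,r \right)} = 4 \frac{r + 7}{-47 - 79} = 4 \frac{7 + r}{-126} = 4 \left(7 + r\right) \left(- \frac{1}{126}\right) = 4 \left(- \frac{1}{18} - \frac{r}{126}\right) = - \frac{2}{9} - \frac{2 r}{63}$)
$\frac{a{\left(45,L{\left(-4 \right)} \right)}}{- \frac{13634}{-18547} - \frac{12744}{-16487}} + \frac{23736}{35432} = \frac{- \frac{2}{9} - \frac{2}{63}}{- \frac{13634}{-18547} - \frac{12744}{-16487}} + \frac{23736}{35432} = \frac{- \frac{2}{9} - \frac{2}{63}}{\left(-13634\right) \left(- \frac{1}{18547}\right) - - \frac{12744}{16487}} + 23736 \cdot \frac{1}{35432} = - \frac{16}{63 \left(\frac{802}{1091} + \frac{12744}{16487}\right)} + \frac{69}{103} = - \frac{16}{63 \cdot \frac{27126278}{17987317}} + \frac{69}{103} = \left(- \frac{16}{63}\right) \frac{17987317}{27126278} + \frac{69}{103} = - \frac{143898536}{854477757} + \frac{69}{103} = \frac{44137416025}{88011208971}$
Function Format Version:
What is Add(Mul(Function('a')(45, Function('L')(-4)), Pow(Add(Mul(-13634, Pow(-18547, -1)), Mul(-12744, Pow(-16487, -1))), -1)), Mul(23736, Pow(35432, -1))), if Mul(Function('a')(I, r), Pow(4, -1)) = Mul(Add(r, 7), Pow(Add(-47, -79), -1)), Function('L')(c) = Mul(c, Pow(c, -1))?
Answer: Rational(44137416025, 88011208971) ≈ 0.50150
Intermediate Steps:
Function('L')(c) = 1
Function('a')(I, r) = Add(Rational(-2, 9), Mul(Rational(-2, 63), r)) (Function('a')(I, r) = Mul(4, Mul(Add(r, 7), Pow(Add(-47, -79), -1))) = Mul(4, Mul(Add(7, r), Pow(-126, -1))) = Mul(4, Mul(Add(7, r), Rational(-1, 126))) = Mul(4, Add(Rational(-1, 18), Mul(Rational(-1, 126), r))) = Add(Rational(-2, 9), Mul(Rational(-2, 63), r)))
Add(Mul(Function('a')(45, Function('L')(-4)), Pow(Add(Mul(-13634, Pow(-18547, -1)), Mul(-12744, Pow(-16487, -1))), -1)), Mul(23736, Pow(35432, -1))) = Add(Mul(Add(Rational(-2, 9), Mul(Rational(-2, 63), 1)), Pow(Add(Mul(-13634, Pow(-18547, -1)), Mul(-12744, Pow(-16487, -1))), -1)), Mul(23736, Pow(35432, -1))) = Add(Mul(Add(Rational(-2, 9), Rational(-2, 63)), Pow(Add(Mul(-13634, Rational(-1, 18547)), Mul(-12744, Rational(-1, 16487))), -1)), Mul(23736, Rational(1, 35432))) = Add(Mul(Rational(-16, 63), Pow(Add(Rational(802, 1091), Rational(12744, 16487)), -1)), Rational(69, 103)) = Add(Mul(Rational(-16, 63), Pow(Rational(27126278, 17987317), -1)), Rational(69, 103)) = Add(Mul(Rational(-16, 63), Rational(17987317, 27126278)), Rational(69, 103)) = Add(Rational(-143898536, 854477757), Rational(69, 103)) = Rational(44137416025, 88011208971)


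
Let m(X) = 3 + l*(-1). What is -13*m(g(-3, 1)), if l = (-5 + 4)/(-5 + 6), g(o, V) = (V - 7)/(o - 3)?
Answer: -52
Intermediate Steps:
g(o, V) = (-7 + V)/(-3 + o)
l = -1 (l = -1/1 = -1*1 = -1)
m(X) = 4 (m(X) = 3 - 1*(-1) = 3 + 1 = 4)
-13*m(g(-3, 1)) = -13*4 = -52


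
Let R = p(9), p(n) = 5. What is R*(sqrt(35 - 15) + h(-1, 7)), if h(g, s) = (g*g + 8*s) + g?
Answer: 280 + 10*sqrt(5) ≈ 302.36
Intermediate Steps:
R = 5
h(g, s) = g + g**2 + 8*s (h(g, s) = (g**2 + 8*s) + g = g + g**2 + 8*s)
R*(sqrt(35 - 15) + h(-1, 7)) = 5*(sqrt(35 - 15) + (-1 + (-1)**2 + 8*7)) = 5*(sqrt(20) + (-1 + 1 + 56)) = 5*(2*sqrt(5) + 56) = 5*(56 + 2*sqrt(5)) = 280 + 10*sqrt(5)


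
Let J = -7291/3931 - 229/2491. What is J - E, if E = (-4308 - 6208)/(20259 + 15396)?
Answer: -576684517964/349138074255 ≈ -1.6517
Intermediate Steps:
E = -10516/35655 ≈ -0.29494
J = -19062080/9792121 (J = -7291*1/3931 - 229*1/2491 = -7291/3931 - 229/2491 = -19062080/9792121 ≈ -1.9467)
J - E = -19062080/9792121 - 1*(-10516/35655) = -19062080/9792121 + 10516/35655 = -576684517964/349138074255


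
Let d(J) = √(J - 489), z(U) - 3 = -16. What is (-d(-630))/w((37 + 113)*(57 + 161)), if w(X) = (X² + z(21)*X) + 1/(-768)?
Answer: -768*I*√1119/820888243199 ≈ -3.1296e-8*I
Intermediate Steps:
z(U) = -13 (z(U) = 3 - 16 = -13)
d(J) = √(-489 + J)
w(X) = -1/768 + X² - 13*X (w(X) = (X² - 13*X) + 1/(-768) = (X² - 13*X) - 1/768 = -1/768 + X² - 13*X)
(-d(-630))/w((37 + 113)*(57 + 161)) = (-√(-489 - 630))/(-1/768 + ((37 + 113)*(57 + 161))² - 13*(37 + 113)*(57 + 161)) = (-√(-1119))/(-1/768 + (150*218)² - 1950*218) = (-I*√1119)/(-1/768 + 32700² - 13*32700) = (-I*√1119)/(-1/768 + 1069290000 - 425100) = (-I*√1119)/(820888243199/768) = -I*√1119*(768/820888243199) = -768*I*√1119/820888243199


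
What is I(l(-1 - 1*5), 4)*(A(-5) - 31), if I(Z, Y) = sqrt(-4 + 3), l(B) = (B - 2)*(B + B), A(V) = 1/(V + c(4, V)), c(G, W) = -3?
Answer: -249*I/8 ≈ -31.125*I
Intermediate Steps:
A(V) = 1/(-3 + V) (A(V) = 1/(V - 3) = 1/(-3 + V))
l(B) = 2*B*(-2 + B) (l(B) = (-2 + B)*(2*B) = 2*B*(-2 + B))
I(Z, Y) = I (I(Z, Y) = sqrt(-1) = I)
I(l(-1 - 1*5), 4)*(A(-5) - 31) = I*(1/(-3 - 5) - 31) = I*(1/(-8) - 31) = I*(-1/8 - 31) = I*(-249/8) = -249*I/8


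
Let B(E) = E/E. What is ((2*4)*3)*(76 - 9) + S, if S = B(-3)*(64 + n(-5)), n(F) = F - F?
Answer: 1672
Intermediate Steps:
B(E) = 1
n(F) = 0
S = 64 (S = 1*(64 + 0) = 1*64 = 64)
((2*4)*3)*(76 - 9) + S = ((2*4)*3)*(76 - 9) + 64 = (8*3)*67 + 64 = 24*67 + 64 = 1608 + 64 = 1672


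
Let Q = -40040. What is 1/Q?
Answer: -1/40040 ≈ -2.4975e-5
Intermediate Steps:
1/Q = 1/(-40040) = -1/40040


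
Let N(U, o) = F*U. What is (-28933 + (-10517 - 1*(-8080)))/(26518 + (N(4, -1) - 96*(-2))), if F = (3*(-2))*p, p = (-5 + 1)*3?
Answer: -15685/13499 ≈ -1.1619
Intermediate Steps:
p = -12 (p = -4*3 = -12)
F = 72 (F = (3*(-2))*(-12) = -6*(-12) = 72)
N(U, o) = 72*U
(-28933 + (-10517 - 1*(-8080)))/(26518 + (N(4, -1) - 96*(-2))) = (-28933 + (-10517 - 1*(-8080)))/(26518 + (72*4 - 96*(-2))) = (-28933 + (-10517 + 8080))/(26518 + (288 + 192)) = (-28933 - 2437)/(26518 + 480) = -31370/26998 = -31370*1/26998 = -15685/13499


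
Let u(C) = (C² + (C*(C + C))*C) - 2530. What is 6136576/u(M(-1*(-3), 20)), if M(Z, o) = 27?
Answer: 6136576/37565 ≈ 163.36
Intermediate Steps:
u(C) = -2530 + C² + 2*C³ (u(C) = (C² + (C*(2*C))*C) - 2530 = (C² + (2*C²)*C) - 2530 = (C² + 2*C³) - 2530 = -2530 + C² + 2*C³)
6136576/u(M(-1*(-3), 20)) = 6136576/(-2530 + 27² + 2*27³) = 6136576/(-2530 + 729 + 2*19683) = 6136576/(-2530 + 729 + 39366) = 6136576/37565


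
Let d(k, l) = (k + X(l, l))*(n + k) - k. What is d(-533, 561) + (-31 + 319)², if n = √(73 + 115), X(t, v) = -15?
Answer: 375561 - 1096*√47 ≈ 3.6805e+5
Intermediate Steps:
n = 2*√47 (n = √188 = 2*√47 ≈ 13.711)
d(k, l) = -k + (-15 + k)*(k + 2*√47) (d(k, l) = (k - 15)*(2*√47 + k) - k = (-15 + k)*(k + 2*√47) - k = -k + (-15 + k)*(k + 2*√47))
d(-533, 561) + (-31 + 319)² = ((-533)² - 30*√47 - 16*(-533) + 2*(-533)*√47) + (-31 + 319)² = (284089 - 30*√47 + 8528 - 1066*√47) + 288² = (292617 - 1096*√47) + 82944 = 375561 - 1096*√47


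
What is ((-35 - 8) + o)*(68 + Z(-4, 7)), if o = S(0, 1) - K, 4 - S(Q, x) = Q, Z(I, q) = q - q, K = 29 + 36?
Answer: -7072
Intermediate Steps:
K = 65
Z(I, q) = 0
S(Q, x) = 4 - Q
o = -61 (o = (4 - 1*0) - 1*65 = (4 + 0) - 65 = 4 - 65 = -61)
((-35 - 8) + o)*(68 + Z(-4, 7)) = ((-35 - 8) - 61)*(68 + 0) = (-43 - 61)*68 = -104*68 = -7072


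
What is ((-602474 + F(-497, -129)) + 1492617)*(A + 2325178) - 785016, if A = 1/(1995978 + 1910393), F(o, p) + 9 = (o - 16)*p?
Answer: 8686177309937258193/3906371 ≈ 2.2236e+12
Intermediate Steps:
F(o, p) = -9 + p*(-16 + o) (F(o, p) = -9 + (o - 16)*p = -9 + (-16 + o)*p = -9 + p*(-16 + o))
A = 1/3906371 ≈ 2.5599e-7
((-602474 + F(-497, -129)) + 1492617)*(A + 2325178) - 785016 = ((-602474 + (-9 - 16*(-129) - 497*(-129))) + 1492617)*(1/3906371 + 2325178) - 785016 = ((-602474 + (-9 + 2064 + 64113)) + 1492617)*(9083007909039/3906371) - 785016 = ((-602474 + 66168) + 1492617)*(9083007909039/3906371) - 785016 = (-536306 + 1492617)*(9083007909039/3906371) - 785016 = 956311*(9083007909039/3906371) - 785016 = 8686180376500995129/3906371 - 785016 = 8686177309937258193/3906371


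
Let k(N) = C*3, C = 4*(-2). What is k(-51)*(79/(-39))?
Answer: 632/13 ≈ 48.615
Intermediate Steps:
C = -8
k(N) = -24 (k(N) = -8*3 = -24)
k(-51)*(79/(-39)) = -1896/(-39) = -1896*(-1)/39 = -24*(-79/39) = 632/13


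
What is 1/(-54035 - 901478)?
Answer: -1/955513 ≈ -1.0466e-6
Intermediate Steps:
1/(-54035 - 901478) = 1/(-955513) = -1/955513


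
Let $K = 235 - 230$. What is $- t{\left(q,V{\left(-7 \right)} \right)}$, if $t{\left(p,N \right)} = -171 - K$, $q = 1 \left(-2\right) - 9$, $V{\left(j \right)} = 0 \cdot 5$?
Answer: $176$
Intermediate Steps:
$V{\left(j \right)} = 0$
$K = 5$
$q = -11$ ($q = -2 - 9 = -11$)
$t{\left(p,N \right)} = -176$ ($t{\left(p,N \right)} = -171 - 5 = -176$)
$- t{\left(q,V{\left(-7 \right)} \right)} = \left(-1\right) \left(-176\right) = 176$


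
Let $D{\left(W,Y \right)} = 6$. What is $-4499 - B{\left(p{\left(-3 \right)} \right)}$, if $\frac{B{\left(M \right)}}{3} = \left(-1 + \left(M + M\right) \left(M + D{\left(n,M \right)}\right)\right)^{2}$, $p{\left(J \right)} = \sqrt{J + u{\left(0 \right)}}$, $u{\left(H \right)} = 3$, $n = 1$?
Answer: $-4502$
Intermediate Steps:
$p{\left(J \right)} = \sqrt{3 + J}$ ($p{\left(J \right)} = \sqrt{J + 3} = \sqrt{3 + J}$)
$B{\left(M \right)} = 3 \left(-1 + 2 M \left(6 + M\right)\right)^{2}$ ($B{\left(M \right)} = 3 \left(-1 + \left(M + M\right) \left(M + 6\right)\right)^{2} = 3 \left(-1 + 2 M \left(6 + M\right)\right)^{2}$)
$-4499 - B{\left(p{\left(-3 \right)} \right)} = -4499 - 3 \left(-1 + 2 \left(\sqrt{3 - 3}\right)^{2} + 12 \sqrt{3 - 3}\right)^{2} = -4499 - 3 \left(-1 + 2 \left(\sqrt{0}\right)^{2} + 12 \sqrt{0}\right)^{2} = -4499 - 3 \left(-1 + 2 \cdot 0^{2} + 12 \cdot 0\right)^{2} = -4499 - 3 \left(-1 + 2 \cdot 0 + 0\right)^{2} = -4499 - 3 \left(-1 + 0 + 0\right)^{2} = -4499 - 3 \left(-1\right)^{2} = -4499 - 3 \cdot 1 = -4499 - 3 = -4502$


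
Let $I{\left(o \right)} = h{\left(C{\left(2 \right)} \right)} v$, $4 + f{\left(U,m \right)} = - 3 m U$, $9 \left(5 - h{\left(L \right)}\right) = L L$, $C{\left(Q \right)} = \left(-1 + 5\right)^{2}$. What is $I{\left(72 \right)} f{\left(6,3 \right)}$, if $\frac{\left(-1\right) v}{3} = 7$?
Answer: $- \frac{85666}{3} \approx -28555.0$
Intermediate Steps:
$C{\left(Q \right)} = 16$ ($C{\left(Q \right)} = 4^{2} = 16$)
$h{\left(L \right)} = 5 - \frac{L^{2}}{9}$ ($h{\left(L \right)} = 5 - \frac{L L}{9} = 5 - \frac{L^{2}}{9}$)
$f{\left(U,m \right)} = -4 - 3 U m$ ($f{\left(U,m \right)} = -4 + - 3 m U = -4 - 3 U m$)
$v = -21$ ($v = \left(-3\right) 7 = -21$)
$I{\left(o \right)} = \frac{1477}{3}$ ($I{\left(o \right)} = \left(5 - \frac{16^{2}}{9}\right) \left(-21\right) = \left(5 - \frac{256}{9}\right) \left(-21\right) = \left(- \frac{211}{9}\right) \left(-21\right) = \frac{1477}{3}$)
$I{\left(72 \right)} f{\left(6,3 \right)} = \frac{1477 \left(-4 - 18 \cdot 3\right)}{3} = \frac{1477 \left(-4 - 54\right)}{3} = \frac{1477}{3} \left(-58\right) = - \frac{85666}{3}$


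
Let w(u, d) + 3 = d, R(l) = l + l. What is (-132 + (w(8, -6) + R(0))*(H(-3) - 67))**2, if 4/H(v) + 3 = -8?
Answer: 27217089/121 ≈ 2.2493e+5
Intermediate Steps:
R(l) = 2*l
H(v) = -4/11 (H(v) = 4/(-3 - 8) = 4/(-11) = 4*(-1/11) = -4/11)
w(u, d) = -3 + d
(-132 + (w(8, -6) + R(0))*(H(-3) - 67))**2 = (-132 + ((-3 - 6) + 2*0)*(-4/11 - 67))**2 = (-132 + (-9 + 0)*(-741/11))**2 = (-132 - 9*(-741/11))**2 = (-132 + 6669/11)**2 = (5217/11)**2 = 27217089/121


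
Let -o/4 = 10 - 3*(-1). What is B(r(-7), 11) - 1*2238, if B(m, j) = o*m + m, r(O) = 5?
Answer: -2493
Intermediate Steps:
o = -52 (o = -4*(10 - 3*(-1)) = -4*(10 + 3) = -4*13 = -52)
B(m, j) = -51*m (B(m, j) = -52*m + m = -51*m)
B(r(-7), 11) - 1*2238 = -51*5 - 1*2238 = -255 - 2238 = -2493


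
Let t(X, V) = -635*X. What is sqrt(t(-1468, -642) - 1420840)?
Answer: 2*I*sqrt(122165) ≈ 699.04*I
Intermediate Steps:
sqrt(t(-1468, -642) - 1420840) = sqrt(-635*(-1468) - 1420840) = sqrt(932180 - 1420840) = sqrt(-488660) = 2*I*sqrt(122165)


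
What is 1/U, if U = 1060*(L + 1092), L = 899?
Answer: 1/2110460 ≈ 4.7383e-7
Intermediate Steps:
U = 2110460 (U = 1060*(899 + 1092) = 1060*1991 = 2110460)
1/U = 1/2110460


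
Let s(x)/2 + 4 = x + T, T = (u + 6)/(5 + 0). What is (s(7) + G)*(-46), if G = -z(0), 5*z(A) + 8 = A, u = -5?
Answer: -368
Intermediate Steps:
z(A) = -8/5 + A/5
T = ⅕ (T = (-5 + 6)/(5 + 0) = 1/5 = 1*(⅕) = ⅕ ≈ 0.20000)
s(x) = -38/5 + 2*x (s(x) = -8 + 2*(x + ⅕) = -8 + 2*(⅕ + x) = -8 + (⅖ + 2*x) = -38/5 + 2*x)
G = 8/5 (G = -(-8/5 + (⅕)*0) = -(-8/5 + 0) = -1*(-8/5) = 8/5 ≈ 1.6000)
(s(7) + G)*(-46) = ((-38/5 + 2*7) + 8/5)*(-46) = ((-38/5 + 14) + 8/5)*(-46) = (32/5 + 8/5)*(-46) = 8*(-46) = -368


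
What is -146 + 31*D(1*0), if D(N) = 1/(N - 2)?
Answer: -323/2 ≈ -161.50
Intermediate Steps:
D(N) = 1/(-2 + N)
-146 + 31*D(1*0) = -146 + 31/(-2 + 1*0) = -146 + 31/(-2 + 0) = -146 + 31/(-2) = -146 + 31*(-1/2) = -146 - 31/2 = -323/2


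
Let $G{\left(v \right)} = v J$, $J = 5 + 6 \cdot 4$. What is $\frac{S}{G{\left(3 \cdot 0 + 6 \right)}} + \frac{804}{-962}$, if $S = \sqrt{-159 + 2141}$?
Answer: $- \frac{402}{481} + \frac{\sqrt{1982}}{174} \approx -0.5799$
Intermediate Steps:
$J = 29$ ($J = 5 + 24 = 29$)
$G{\left(v \right)} = 29 v$ ($G{\left(v \right)} = v 29 = 29 v$)
$S = \sqrt{1982} \approx 44.52$
$\frac{S}{G{\left(3 \cdot 0 + 6 \right)}} + \frac{804}{-962} = \frac{\sqrt{1982}}{29 \left(3 \cdot 0 + 6\right)} + \frac{804}{-962} = \frac{\sqrt{1982}}{29 \left(0 + 6\right)} + 804 \left(- \frac{1}{962}\right) = \frac{\sqrt{1982}}{29 \cdot 6} - \frac{402}{481} = \frac{\sqrt{1982}}{174} - \frac{402}{481} = - \frac{402}{481} + \frac{\sqrt{1982}}{174}$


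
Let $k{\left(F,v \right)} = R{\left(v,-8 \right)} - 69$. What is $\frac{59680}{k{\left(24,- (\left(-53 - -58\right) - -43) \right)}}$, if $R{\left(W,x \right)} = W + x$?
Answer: $- \frac{11936}{25} \approx -477.44$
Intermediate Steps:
$k{\left(F,v \right)} = -77 + v$ ($k{\left(F,v \right)} = \left(v - 8\right) - 69 = \left(-8 + v\right) - 69 = -77 + v$)
$\frac{59680}{k{\left(24,- (\left(-53 - -58\right) - -43) \right)}} = \frac{59680}{-77 - \left(\left(-53 - -58\right) - -43\right)} = \frac{59680}{-77 - \left(\left(-53 + 58\right) + 43\right)} = \frac{59680}{-77 - \left(5 + 43\right)} = \frac{59680}{-77 - 48} = \frac{59680}{-125} = 59680 \left(- \frac{1}{125}\right) = - \frac{11936}{25}$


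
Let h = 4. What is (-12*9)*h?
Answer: -432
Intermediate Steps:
(-12*9)*h = -12*9*4 = -108*4 = -432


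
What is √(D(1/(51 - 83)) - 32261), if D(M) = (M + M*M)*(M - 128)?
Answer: I*√2114002882/256 ≈ 179.6*I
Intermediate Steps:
D(M) = (-128 + M)*(M + M²) (D(M) = (M + M²)*(-128 + M) = (-128 + M)*(M + M²))
√(D(1/(51 - 83)) - 32261) = √((-128 + (1/(51 - 83))² - 127/(51 - 83))/(51 - 83) - 32261) = √((-128 + (1/(-32))² - 127/(-32))/(-32) - 32261) = √(-(-128 + (-1/32)² - 127*(-1/32))/32 - 32261) = √(-(-128 + 1/1024 + 127/32)/32 - 32261) = √(-1/32*(-127007/1024) - 32261) = √(127007/32768 - 32261) = √(-1057001441/32768) = I*√2114002882/256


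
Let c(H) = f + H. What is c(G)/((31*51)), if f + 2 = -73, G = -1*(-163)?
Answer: 88/1581 ≈ 0.055661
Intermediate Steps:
G = 163
f = -75 (f = -2 - 73 = -75)
c(H) = -75 + H
c(G)/((31*51)) = (-75 + 163)/((31*51)) = 88/1581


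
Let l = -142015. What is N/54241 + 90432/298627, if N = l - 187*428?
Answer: -61405301865/16197827107 ≈ -3.7910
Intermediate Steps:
N = -222051 (N = -142015 - 187*428 = -142015 - 1*80036 = -142015 - 80036 = -222051)
N/54241 + 90432/298627 = -222051/54241 + 90432/298627 = -61405301865/16197827107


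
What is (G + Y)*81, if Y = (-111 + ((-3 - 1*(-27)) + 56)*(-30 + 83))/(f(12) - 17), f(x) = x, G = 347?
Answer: -193914/5 ≈ -38783.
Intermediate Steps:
Y = -4129/5 (Y = (-111 + ((-3 - 1*(-27)) + 56)*(-30 + 83))/(12 - 17) = (-111 + ((-3 + 27) + 56)*53)/(-5) = (-111 + (24 + 56)*53)*(-⅕) = (-111 + 80*53)*(-⅕) = (-111 + 4240)*(-⅕) = 4129*(-⅕) = -4129/5 ≈ -825.80)
(G + Y)*81 = (347 - 4129/5)*81 = -2394/5*81 = -193914/5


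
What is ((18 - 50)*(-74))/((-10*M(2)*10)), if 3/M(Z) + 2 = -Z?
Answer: 2368/75 ≈ 31.573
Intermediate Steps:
M(Z) = 3/(-2 - Z)
((18 - 50)*(-74))/((-10*M(2)*10)) = ((18 - 50)*(-74))/((-(-30)/(2 + 2)*10)) = (-32*(-74))/((-(-30)/4*10)) = 2368/((-(-30)/4*10)) = 2368/((-10*(-¾)*10)) = 2368/(((15/2)*10)) = 2368/75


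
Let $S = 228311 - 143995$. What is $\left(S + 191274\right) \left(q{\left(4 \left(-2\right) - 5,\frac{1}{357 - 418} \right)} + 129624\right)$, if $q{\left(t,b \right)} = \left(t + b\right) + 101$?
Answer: $\frac{2180586859290}{61} \approx 3.5747 \cdot 10^{10}$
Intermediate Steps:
$S = 84316$ ($S = 228311 - 143995 = 84316$)
$q{\left(t,b \right)} = 101 + b + t$ ($q{\left(t,b \right)} = \left(b + t\right) + 101 = 101 + b + t$)
$\left(S + 191274\right) \left(q{\left(4 \left(-2\right) - 5,\frac{1}{357 - 418} \right)} + 129624\right) = \left(84316 + 191274\right) \left(\left(101 + \frac{1}{357 - 418} + \left(4 \left(-2\right) - 5\right)\right) + 129624\right) = 275590 \left(\left(101 + \frac{1}{-61} - 13\right) + 129624\right) = 275590 \left(\left(101 - \frac{1}{61} - 13\right) + 129624\right) = 275590 \left(\frac{5367}{61} + 129624\right) = 275590 \cdot \frac{7912431}{61} = \frac{2180586859290}{61}$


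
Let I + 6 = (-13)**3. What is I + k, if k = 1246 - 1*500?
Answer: -1457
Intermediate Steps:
I = -2203 (I = -6 + (-13)**3 = -6 - 2197 = -2203)
k = 746 (k = 1246 - 500 = 746)
I + k = -2203 + 746 = -1457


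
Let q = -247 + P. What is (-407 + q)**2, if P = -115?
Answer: 591361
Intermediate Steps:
q = -362 (q = -247 - 115 = -362)
(-407 + q)**2 = (-407 - 362)**2 = (-769)**2 = 591361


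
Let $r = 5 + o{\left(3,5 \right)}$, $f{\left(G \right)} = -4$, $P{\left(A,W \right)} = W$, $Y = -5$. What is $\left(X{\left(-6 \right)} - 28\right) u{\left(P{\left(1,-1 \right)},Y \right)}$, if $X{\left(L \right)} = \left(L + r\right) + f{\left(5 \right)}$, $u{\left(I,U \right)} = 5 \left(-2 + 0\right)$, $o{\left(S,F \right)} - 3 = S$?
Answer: $270$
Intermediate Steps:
$o{\left(S,F \right)} = 3 + S$
$u{\left(I,U \right)} = -10$ ($u{\left(I,U \right)} = 5 \left(-2\right) = -10$)
$r = 11$ ($r = 5 + \left(3 + 3\right) = 5 + 6 = 11$)
$X{\left(L \right)} = 7 + L$ ($X{\left(L \right)} = \left(L + 11\right) - 4 = \left(11 + L\right) - 4 = 7 + L$)
$\left(X{\left(-6 \right)} - 28\right) u{\left(P{\left(1,-1 \right)},Y \right)} = \left(\left(7 - 6\right) - 28\right) \left(-10\right) = \left(1 - 28\right) \left(-10\right) = \left(-27\right) \left(-10\right) = 270$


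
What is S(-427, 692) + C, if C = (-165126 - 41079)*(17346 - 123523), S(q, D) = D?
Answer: 21894228977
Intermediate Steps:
C = 21894228285 (C = -206205*(-106177) = 21894228285)
S(-427, 692) + C = 692 + 21894228285 = 21894228977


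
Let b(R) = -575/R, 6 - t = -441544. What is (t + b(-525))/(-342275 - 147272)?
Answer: -70783/78477 ≈ -0.90196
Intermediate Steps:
t = 441550 (t = 6 - 1*(-441544) = 6 + 441544 = 441550)
(t + b(-525))/(-342275 - 147272) = (441550 - 575/(-525))/(-342275 - 147272) = (441550 - 575*(-1/525))/(-489547) = (441550 + 23/21)*(-1/489547) = (9272573/21)*(-1/489547) = -70783/78477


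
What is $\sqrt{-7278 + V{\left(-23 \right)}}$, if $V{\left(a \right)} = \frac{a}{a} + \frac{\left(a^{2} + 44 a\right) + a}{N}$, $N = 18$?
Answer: $\frac{i \sqrt{65746}}{3} \approx 85.47 i$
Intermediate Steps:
$V{\left(a \right)} = 1 + \frac{a^{2}}{18} + \frac{5 a}{2}$ ($V{\left(a \right)} = \frac{a}{a} + \frac{\left(a^{2} + 44 a\right) + a}{18} = 1 + \left(a^{2} + 45 a\right) \frac{1}{18} = 1 + \left(\frac{a^{2}}{18} + \frac{5 a}{2}\right) = 1 + \frac{a^{2}}{18} + \frac{5 a}{2}$)
$\sqrt{-7278 + V{\left(-23 \right)}} = \sqrt{-7278 + \left(1 + \frac{\left(-23\right)^{2}}{18} + \frac{5}{2} \left(-23\right)\right)} = \sqrt{-7278 + \left(1 + \frac{1}{18} \cdot 529 - \frac{115}{2}\right)} = \sqrt{-7278 + \left(1 + \frac{529}{18} - \frac{115}{2}\right)} = \sqrt{-7278 - \frac{244}{9}} = \sqrt{- \frac{65746}{9}} = \frac{i \sqrt{65746}}{3}$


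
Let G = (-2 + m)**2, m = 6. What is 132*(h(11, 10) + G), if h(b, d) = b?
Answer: 3564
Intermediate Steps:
G = 16 (G = (-2 + 6)**2 = 4**2 = 16)
132*(h(11, 10) + G) = 132*(11 + 16) = 132*27 = 3564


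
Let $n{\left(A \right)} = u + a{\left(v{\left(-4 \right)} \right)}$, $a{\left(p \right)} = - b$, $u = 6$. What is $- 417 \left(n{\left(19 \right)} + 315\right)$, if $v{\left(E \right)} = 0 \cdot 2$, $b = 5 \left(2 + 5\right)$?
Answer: $-119262$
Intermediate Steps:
$b = 35$ ($b = 5 \cdot 7 = 35$)
$v{\left(E \right)} = 0$
$a{\left(p \right)} = -35$ ($a{\left(p \right)} = \left(-1\right) 35 = -35$)
$n{\left(A \right)} = -29$ ($n{\left(A \right)} = 6 - 35 = -29$)
$- 417 \left(n{\left(19 \right)} + 315\right) = - 417 \left(-29 + 315\right) = \left(-417\right) 286 = -119262$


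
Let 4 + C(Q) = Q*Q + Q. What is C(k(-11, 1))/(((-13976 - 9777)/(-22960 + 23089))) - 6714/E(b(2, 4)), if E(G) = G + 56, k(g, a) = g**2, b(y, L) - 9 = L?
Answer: -96946200/546319 ≈ -177.45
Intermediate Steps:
b(y, L) = 9 + L
C(Q) = -4 + Q + Q**2 (C(Q) = -4 + (Q*Q + Q) = -4 + (Q**2 + Q) = -4 + (Q + Q**2) = -4 + Q + Q**2)
E(G) = 56 + G
C(k(-11, 1))/(((-13976 - 9777)/(-22960 + 23089))) - 6714/E(b(2, 4)) = (-4 + (-11)**2 + ((-11)**2)**2)/(((-13976 - 9777)/(-22960 + 23089))) - 6714/(56 + (9 + 4)) = (-4 + 121 + 121**2)/((-23753/129)) - 6714/(56 + 13) = (-4 + 121 + 14641)/((-23753*1/129)) - 6714/69 = 14758/(-23753/129) - 6714*1/69 = 14758*(-129/23753) - 2238/23 = -1903782/23753 - 2238/23 = -96946200/546319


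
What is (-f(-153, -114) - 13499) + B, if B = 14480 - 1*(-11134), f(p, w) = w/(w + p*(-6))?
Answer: 1623429/134 ≈ 12115.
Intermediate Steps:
f(p, w) = w/(w - 6*p)
B = 25614 (B = 14480 + 11134 = 25614)
(-f(-153, -114) - 13499) + B = (-(-1)*(-114)/(-1*(-114) + 6*(-153)) - 13499) + 25614 = (-(-1)*(-114)/(114 - 918) - 13499) + 25614 = (-(-1)*(-114)/(-804) - 13499) + 25614 = (-(-1)*(-114)*(-1)/804 - 13499) + 25614 = (-1*(-19/134) - 13499) + 25614 = (19/134 - 13499) + 25614 = -1808847/134 + 25614 = 1623429/134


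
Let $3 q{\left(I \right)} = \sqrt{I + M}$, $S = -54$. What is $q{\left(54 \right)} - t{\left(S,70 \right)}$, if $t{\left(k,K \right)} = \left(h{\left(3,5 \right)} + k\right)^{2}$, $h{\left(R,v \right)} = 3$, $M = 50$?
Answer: $-2601 + \frac{2 \sqrt{26}}{3} \approx -2597.6$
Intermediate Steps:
$q{\left(I \right)} = \frac{\sqrt{50 + I}}{3}$ ($q{\left(I \right)} = \frac{\sqrt{I + 50}}{3} = \frac{\sqrt{50 + I}}{3}$)
$t{\left(k,K \right)} = \left(3 + k\right)^{2}$
$q{\left(54 \right)} - t{\left(S,70 \right)} = \frac{\sqrt{50 + 54}}{3} - \left(3 - 54\right)^{2} = \frac{\sqrt{104}}{3} - \left(-51\right)^{2} = \frac{2 \sqrt{26}}{3} - 2601 = -2601 + \frac{2 \sqrt{26}}{3}$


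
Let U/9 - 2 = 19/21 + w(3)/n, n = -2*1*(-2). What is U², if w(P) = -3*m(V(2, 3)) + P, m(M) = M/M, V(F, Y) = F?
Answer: 33489/49 ≈ 683.45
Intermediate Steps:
m(M) = 1
w(P) = -3 + P (w(P) = -3*1 + P = -3 + P)
n = 4 (n = -2*(-2) = 4)
U = 183/7 (U = 18 + 9*(19/21 + (-3 + 3)/4) = 18 + 9*(19*(1/21) + 0*(¼)) = 18 + 9*(19/21 + 0) = 18 + 9*(19/21) = 18 + 57/7 = 183/7 ≈ 26.143)
U² = (183/7)² = 33489/49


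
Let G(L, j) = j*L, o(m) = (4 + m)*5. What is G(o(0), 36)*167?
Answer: 120240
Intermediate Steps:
o(m) = 20 + 5*m
G(L, j) = L*j
G(o(0), 36)*167 = ((20 + 5*0)*36)*167 = ((20 + 0)*36)*167 = (20*36)*167 = 720*167 = 120240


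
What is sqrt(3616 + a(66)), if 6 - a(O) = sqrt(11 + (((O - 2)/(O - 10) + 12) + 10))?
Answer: sqrt(177478 - 7*sqrt(1673))/7 ≈ 60.135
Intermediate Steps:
a(O) = 6 - sqrt(33 + (-2 + O)/(-10 + O)) (a(O) = 6 - sqrt(11 + (((O - 2)/(O - 10) + 12) + 10)) = 6 - sqrt(11 + (((-2 + O)/(-10 + O) + 12) + 10)) = 6 - sqrt(11 + ((12 + (-2 + O)/(-10 + O)) + 10)) = 6 - sqrt(11 + (22 + (-2 + O)/(-10 + O))) = 6 - sqrt(33 + (-2 + O)/(-10 + O)))
sqrt(3616 + a(66)) = sqrt(3616 + (6 - sqrt(2)*sqrt((-166 + 17*66)/(-10 + 66)))) = sqrt(3616 + (6 - sqrt(2)*sqrt((-166 + 1122)/56))) = sqrt(3616 + (6 - sqrt(2)*sqrt((1/56)*956))) = sqrt(3616 + (6 - sqrt(2)*sqrt(239/14))) = sqrt(3616 + (6 - sqrt(2)*sqrt(3346)/14)) = sqrt(3616 + (6 - sqrt(1673)/7)) = sqrt(3622 - sqrt(1673)/7)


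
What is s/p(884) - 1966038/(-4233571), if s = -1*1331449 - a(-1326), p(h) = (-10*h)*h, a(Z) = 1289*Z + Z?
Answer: 13758813249319/33083494593760 ≈ 0.41588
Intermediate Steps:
a(Z) = 1290*Z
p(h) = -10*h²
s = 379091 (s = -1*1331449 - 1290*(-1326) = -1331449 - 1*(-1710540) = -1331449 + 1710540 = 379091)
s/p(884) - 1966038/(-4233571) = 379091/((-10*884²)) - 1966038/(-4233571) = 379091/((-10*781456)) - 1966038*(-1/4233571) = 379091/(-7814560) + 1966038/4233571 = 379091*(-1/7814560) + 1966038/4233571 = -379091/7814560 + 1966038/4233571 = 13758813249319/33083494593760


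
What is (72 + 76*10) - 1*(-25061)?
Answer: 25893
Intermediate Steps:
(72 + 76*10) - 1*(-25061) = (72 + 760) + 25061 = 832 + 25061 = 25893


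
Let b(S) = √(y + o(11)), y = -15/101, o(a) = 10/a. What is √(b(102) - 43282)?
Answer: √(-53423881522 + 14443*√5555)/1111 ≈ 208.04*I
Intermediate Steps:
y = -15/101 (y = -15*1/101 = -15/101 ≈ -0.14851)
b(S) = 13*√5555/1111 (b(S) = √(-15/101 + 10/11) = √(845/1111) = 13*√5555/1111)
√(b(102) - 43282) = √(13*√5555/1111 - 43282) = √(-43282 + 13*√5555/1111)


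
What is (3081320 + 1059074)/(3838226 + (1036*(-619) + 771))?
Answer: 4140394/3197713 ≈ 1.2948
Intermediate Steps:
(3081320 + 1059074)/(3838226 + (1036*(-619) + 771)) = 4140394/(3838226 + (-641284 + 771)) = 4140394/(3838226 - 640513) = 4140394/3197713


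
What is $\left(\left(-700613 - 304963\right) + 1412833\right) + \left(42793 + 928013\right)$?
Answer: $1378063$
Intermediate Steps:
$\left(\left(-700613 - 304963\right) + 1412833\right) + \left(42793 + 928013\right) = \left(-1005576 + 1412833\right) + 970806 = 407257 + 970806 = 1378063$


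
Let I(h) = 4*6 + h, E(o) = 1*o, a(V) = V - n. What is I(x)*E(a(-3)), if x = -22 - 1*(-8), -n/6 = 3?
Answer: 150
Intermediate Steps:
n = -18 (n = -6*3 = -18)
a(V) = 18 + V (a(V) = V - 1*(-18) = V + 18 = 18 + V)
x = -14 (x = -22 + 8 = -14)
E(o) = o
I(h) = 24 + h
I(x)*E(a(-3)) = (24 - 14)*(18 - 3) = 10*15 = 150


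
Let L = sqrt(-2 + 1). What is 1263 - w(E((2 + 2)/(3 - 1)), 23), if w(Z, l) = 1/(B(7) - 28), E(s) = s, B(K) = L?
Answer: 991483/785 + I/785 ≈ 1263.0 + 0.0012739*I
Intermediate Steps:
L = I (L = sqrt(-1) = I ≈ 1.0*I)
B(K) = I
w(Z, l) = (-28 - I)/785 (w(Z, l) = 1/(I - 28) = 1/(-28 + I) = (-28 - I)/785)
1263 - w(E((2 + 2)/(3 - 1)), 23) = 1263 - (-28/785 - I/785) = 1263 + (28/785 + I/785) = 991483/785 + I/785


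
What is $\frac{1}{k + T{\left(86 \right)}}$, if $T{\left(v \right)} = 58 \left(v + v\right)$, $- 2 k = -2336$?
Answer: $\frac{1}{11144} \approx 8.9734 \cdot 10^{-5}$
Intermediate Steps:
$k = 1168$ ($k = \left(- \frac{1}{2}\right) \left(-2336\right) = 1168$)
$T{\left(v \right)} = 116 v$ ($T{\left(v \right)} = 58 \cdot 2 v = 116 v$)
$\frac{1}{k + T{\left(86 \right)}} = \frac{1}{1168 + 116 \cdot 86} = \frac{1}{1168 + 9976} = \frac{1}{11144}$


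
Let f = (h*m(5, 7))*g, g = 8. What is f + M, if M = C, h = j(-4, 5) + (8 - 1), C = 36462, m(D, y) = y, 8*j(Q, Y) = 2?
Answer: 36868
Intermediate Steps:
j(Q, Y) = 1/4 (j(Q, Y) = (1/8)*2 = 1/4)
h = 29/4 (h = 1/4 + (8 - 1) = 1/4 + 7 = 29/4 ≈ 7.2500)
M = 36462
f = 406 (f = ((29/4)*7)*8 = (203/4)*8 = 406)
f + M = 406 + 36462 = 36868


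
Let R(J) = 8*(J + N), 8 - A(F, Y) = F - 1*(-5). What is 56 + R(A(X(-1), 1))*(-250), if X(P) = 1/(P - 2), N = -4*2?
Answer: 28168/3 ≈ 9389.3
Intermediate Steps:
N = -8
X(P) = 1/(-2 + P)
A(F, Y) = 3 - F (A(F, Y) = 8 - (F - 1*(-5)) = 8 - (F + 5) = 8 - (5 + F) = 8 + (-5 - F) = 3 - F)
R(J) = -64 + 8*J (R(J) = 8*(J - 8) = 8*(-8 + J) = -64 + 8*J)
56 + R(A(X(-1), 1))*(-250) = 56 + (-64 + 8*(3 - 1/(-2 - 1)))*(-250) = 56 + (-64 + 8*(3 - 1/(-3)))*(-250) = 56 + (-64 + 8*(3 - 1*(-⅓)))*(-250) = 56 + (-64 + 8*(3 + ⅓))*(-250) = 56 + (-64 + 8*(10/3))*(-250) = 56 + (-64 + 80/3)*(-250) = 56 - 112/3*(-250) = 56 + 28000/3 = 28168/3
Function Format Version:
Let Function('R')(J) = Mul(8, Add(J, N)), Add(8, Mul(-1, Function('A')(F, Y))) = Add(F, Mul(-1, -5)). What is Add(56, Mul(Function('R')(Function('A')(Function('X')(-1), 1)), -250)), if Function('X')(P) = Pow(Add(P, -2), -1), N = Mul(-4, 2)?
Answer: Rational(28168, 3) ≈ 9389.3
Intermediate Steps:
N = -8
Function('X')(P) = Pow(Add(-2, P), -1)
Function('A')(F, Y) = Add(3, Mul(-1, F)) (Function('A')(F, Y) = Add(8, Mul(-1, Add(F, Mul(-1, -5)))) = Add(8, Mul(-1, Add(F, 5))) = Add(8, Mul(-1, Add(5, F))) = Add(8, Add(-5, Mul(-1, F))) = Add(3, Mul(-1, F)))
Function('R')(J) = Add(-64, Mul(8, J)) (Function('R')(J) = Mul(8, Add(J, -8)) = Mul(8, Add(-8, J)) = Add(-64, Mul(8, J)))
Add(56, Mul(Function('R')(Function('A')(Function('X')(-1), 1)), -250)) = Add(56, Mul(Add(-64, Mul(8, Add(3, Mul(-1, Pow(Add(-2, -1), -1))))), -250)) = Add(56, Mul(Add(-64, Mul(8, Add(3, Mul(-1, Pow(-3, -1))))), -250)) = Add(56, Mul(Add(-64, Mul(8, Add(3, Mul(-1, Rational(-1, 3))))), -250)) = Add(56, Mul(Add(-64, Mul(8, Add(3, Rational(1, 3)))), -250)) = Add(56, Mul(Add(-64, Mul(8, Rational(10, 3))), -250)) = Add(56, Mul(Add(-64, Rational(80, 3)), -250)) = Add(56, Mul(Rational(-112, 3), -250)) = Add(56, Rational(28000, 3)) = Rational(28168, 3)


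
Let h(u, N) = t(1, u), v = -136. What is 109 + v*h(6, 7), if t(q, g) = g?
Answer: -707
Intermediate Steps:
h(u, N) = u
109 + v*h(6, 7) = 109 - 136*6 = 109 - 816 = -707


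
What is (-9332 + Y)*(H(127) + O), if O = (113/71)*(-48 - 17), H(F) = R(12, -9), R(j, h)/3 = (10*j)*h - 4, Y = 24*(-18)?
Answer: 2326146068/71 ≈ 3.2763e+7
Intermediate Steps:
Y = -432
R(j, h) = -12 + 30*h*j (R(j, h) = 3*((10*j)*h - 4) = 3*(10*h*j - 4) = 3*(-4 + 10*h*j) = -12 + 30*h*j)
H(F) = -3252 (H(F) = -12 + 30*(-9)*12 = -12 - 3240 = -3252)
O = -7345/71 (O = (113*(1/71))*(-65) = (113/71)*(-65) = -7345/71 ≈ -103.45)
(-9332 + Y)*(H(127) + O) = (-9332 - 432)*(-3252 - 7345/71) = -9764*(-238237/71) = 2326146068/71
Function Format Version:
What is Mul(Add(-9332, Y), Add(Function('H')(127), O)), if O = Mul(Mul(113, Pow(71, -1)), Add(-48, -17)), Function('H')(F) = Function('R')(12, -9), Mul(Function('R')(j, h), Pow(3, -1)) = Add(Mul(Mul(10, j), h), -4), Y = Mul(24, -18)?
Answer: Rational(2326146068, 71) ≈ 3.2763e+7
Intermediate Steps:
Y = -432
Function('R')(j, h) = Add(-12, Mul(30, h, j)) (Function('R')(j, h) = Mul(3, Add(Mul(Mul(10, j), h), -4)) = Mul(3, Add(Mul(10, h, j), -4)) = Mul(3, Add(-4, Mul(10, h, j))) = Add(-12, Mul(30, h, j)))
Function('H')(F) = -3252 (Function('H')(F) = Add(-12, Mul(30, -9, 12)) = Add(-12, -3240) = -3252)
O = Rational(-7345, 71) (O = Mul(Mul(113, Rational(1, 71)), -65) = Mul(Rational(113, 71), -65) = Rational(-7345, 71) ≈ -103.45)
Mul(Add(-9332, Y), Add(Function('H')(127), O)) = Mul(Add(-9332, -432), Add(-3252, Rational(-7345, 71))) = Mul(-9764, Rational(-238237, 71)) = Rational(2326146068, 71)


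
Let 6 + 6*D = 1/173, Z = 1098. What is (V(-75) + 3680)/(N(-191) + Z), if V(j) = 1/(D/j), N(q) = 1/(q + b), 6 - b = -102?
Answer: 323202830/94504921 ≈ 3.4200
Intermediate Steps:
b = 108 (b = 6 - 1*(-102) = 6 + 102 = 108)
N(q) = 1/(108 + q) (N(q) = 1/(q + 108) = 1/(108 + q))
D = -1037/1038 (D = -1 + (⅙)/173 = -1 + (⅙)*(1/173) = -1 + 1/1038 = -1037/1038 ≈ -0.99904)
V(j) = -1038*j/1037 (V(j) = 1/(-1037/(1038*j)) = -1038*j/1037)
(V(-75) + 3680)/(N(-191) + Z) = (-1038/1037*(-75) + 3680)/(1/(108 - 191) + 1098) = (77850/1037 + 3680)/(1/(-83) + 1098) = 3894010/(1037*(-1/83 + 1098)) = 3894010/(1037*(91133/83)) = (3894010/1037)*(83/91133) = 323202830/94504921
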